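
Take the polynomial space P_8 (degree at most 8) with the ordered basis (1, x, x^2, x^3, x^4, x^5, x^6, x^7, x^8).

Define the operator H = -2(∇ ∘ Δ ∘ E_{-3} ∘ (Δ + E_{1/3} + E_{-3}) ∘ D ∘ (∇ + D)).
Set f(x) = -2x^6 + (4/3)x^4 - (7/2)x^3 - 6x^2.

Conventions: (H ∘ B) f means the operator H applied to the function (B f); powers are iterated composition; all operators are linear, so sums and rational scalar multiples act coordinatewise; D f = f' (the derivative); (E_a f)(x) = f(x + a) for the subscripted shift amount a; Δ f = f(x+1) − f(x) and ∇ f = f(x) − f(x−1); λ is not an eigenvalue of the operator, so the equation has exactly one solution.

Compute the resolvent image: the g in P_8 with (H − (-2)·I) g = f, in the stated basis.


the result is g(x) = -x^6 + (2/3)x^4 - (7/4)x^3 - 1443x^2 + 11760x - 30616

write g with unknown coordinates in the stated basis and equate coefficients in (H − (-2)·I) g = f
solving from the highest basis element down gives g = -x^6 + (2/3)x^4 - (7/4)x^3 - 1443x^2 + 11760x - 30616
check: H g = 2880x^2 - 23520x + 61232
so H g − (-2)·g = -2x^6 + (4/3)x^4 - (7/2)x^3 - 6x^2 = f ✓


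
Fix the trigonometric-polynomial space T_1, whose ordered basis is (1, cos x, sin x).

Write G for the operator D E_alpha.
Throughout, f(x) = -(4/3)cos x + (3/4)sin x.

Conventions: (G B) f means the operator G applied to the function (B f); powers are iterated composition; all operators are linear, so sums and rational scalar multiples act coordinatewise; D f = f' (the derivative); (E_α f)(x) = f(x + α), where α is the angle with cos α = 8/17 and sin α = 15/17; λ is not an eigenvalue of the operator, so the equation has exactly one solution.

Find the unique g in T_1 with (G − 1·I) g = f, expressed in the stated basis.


the result is g(x) = (55/96)cos x - (13/24)sin x

write g with unknown coordinates in the stated basis and equate coefficients in (G − 1·I) g = f
solving from the highest basis element down gives g = (55/96)cos x - (13/24)sin x
check: G g = -(73/96)cos x + (5/24)sin x
so G g − 1·g = -(4/3)cos x + (3/4)sin x = f ✓


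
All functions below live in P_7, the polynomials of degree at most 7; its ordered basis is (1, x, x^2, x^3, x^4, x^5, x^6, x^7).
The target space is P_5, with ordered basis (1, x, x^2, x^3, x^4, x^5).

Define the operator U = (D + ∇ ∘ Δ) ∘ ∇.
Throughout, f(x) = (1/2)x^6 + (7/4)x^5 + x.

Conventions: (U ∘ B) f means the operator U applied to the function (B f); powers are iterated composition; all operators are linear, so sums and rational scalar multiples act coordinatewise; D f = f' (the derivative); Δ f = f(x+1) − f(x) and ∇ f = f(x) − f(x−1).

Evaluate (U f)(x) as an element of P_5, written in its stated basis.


∇ f = 3x^5 + (5/4)x^4 - (15/2)x^3 + 10x^2 - (23/4)x + 9/4
D ∇ f = 15x^4 + 5x^3 - (45/2)x^2 + 20x - 23/4
Δ ∇ f = 15x^4 + 35x^3 + 15x^2 + (35/2)x + 1
∇ Δ ∇ f = 60x^3 + 15x^2 - 15x + 45/2
(D + ∇ ∘ Δ) ∇ f = 15x^4 + 65x^3 - (15/2)x^2 + 5x + 67/4

the result is g(x) = 15x^4 + 65x^3 - (15/2)x^2 + 5x + 67/4


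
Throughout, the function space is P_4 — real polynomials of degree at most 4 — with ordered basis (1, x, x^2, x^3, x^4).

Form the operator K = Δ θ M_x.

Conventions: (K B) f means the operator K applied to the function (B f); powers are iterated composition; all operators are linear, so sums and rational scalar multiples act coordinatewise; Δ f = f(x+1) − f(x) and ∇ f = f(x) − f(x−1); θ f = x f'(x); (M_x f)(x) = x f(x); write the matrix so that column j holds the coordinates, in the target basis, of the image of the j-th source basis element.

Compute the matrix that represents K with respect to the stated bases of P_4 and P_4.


the matrix is [[1, 2, 3, 4, 5]; [0, 4, 9, 16, 25]; [0, 0, 9, 24, 50]; [0, 0, 0, 16, 50]; [0, 0, 0, 0, 25]] (rows listed top to bottom)

image of 1: 1
image of x: 4x + 2
image of x^2: 9x^2 + 9x + 3
image of x^3: 16x^3 + 24x^2 + 16x + 4
image of x^4: 25x^4 + 50x^3 + 50x^2 + 25x + 5
each image's coordinates form column j of the matrix


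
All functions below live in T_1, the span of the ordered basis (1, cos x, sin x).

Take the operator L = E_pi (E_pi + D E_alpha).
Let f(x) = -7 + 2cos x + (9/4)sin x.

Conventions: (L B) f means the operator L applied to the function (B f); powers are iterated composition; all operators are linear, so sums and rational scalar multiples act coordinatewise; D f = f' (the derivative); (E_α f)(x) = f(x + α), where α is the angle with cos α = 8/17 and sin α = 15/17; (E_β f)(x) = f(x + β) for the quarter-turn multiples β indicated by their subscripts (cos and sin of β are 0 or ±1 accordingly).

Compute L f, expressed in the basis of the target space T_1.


g(x) = -7 + (46/17)cos x + (88/17)sin x

E_pi f = -7 - 2cos x - (9/4)sin x
E_alpha f = -7 + (199/68)cos x - (12/17)sin x
D E_alpha f = -(12/17)cos x - (199/68)sin x
(E_pi + D E_alpha) f = -7 - (46/17)cos x - (88/17)sin x
E_pi (E_pi + D E_alpha) f = -7 + (46/17)cos x + (88/17)sin x


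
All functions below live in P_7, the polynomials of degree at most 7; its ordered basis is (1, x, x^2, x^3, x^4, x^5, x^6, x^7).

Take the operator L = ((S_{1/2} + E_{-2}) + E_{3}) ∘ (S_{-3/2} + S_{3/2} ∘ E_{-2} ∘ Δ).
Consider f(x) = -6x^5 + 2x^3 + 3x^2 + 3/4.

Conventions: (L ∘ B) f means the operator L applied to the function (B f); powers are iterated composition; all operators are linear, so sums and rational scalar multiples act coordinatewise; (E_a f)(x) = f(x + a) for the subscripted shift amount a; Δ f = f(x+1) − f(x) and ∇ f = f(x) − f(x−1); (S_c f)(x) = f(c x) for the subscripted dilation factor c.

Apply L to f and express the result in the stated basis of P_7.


the result is g(x) = (47385/512)x^5 - (10935/128)x^4 + (210951/32)x^3 - (55485/16)x^2 + (540441/16)x - 89751/16

S_{-3/2} f = (729/16)x^5 - (27/4)x^3 + (27/4)x^2 + 3/4
Δ f = -30x^4 - 60x^3 - 54x^2 - 18x - 1
E_{-2} Δ f = -30x^4 + 180x^3 - 414x^2 + 438x - 181
S_{3/2} E_{-2} Δ f = -(1215/8)x^4 + (1215/2)x^3 - (1863/2)x^2 + 657x - 181
(S_{-3/2} + S_{3/2} ∘ E_{-2} ∘ Δ) f = (729/16)x^5 - (1215/8)x^4 + (2403/4)x^3 - (3699/4)x^2 + 657x - 721/4
S_{1/2} (S_{-3/2} + S_{3/2} ∘ E_{-2} ∘ Δ) f = (729/512)x^5 - (1215/128)x^4 + (2403/32)x^3 - (3699/16)x^2 + (657/2)x - 721/4
E_{-2} (S_{-3/2} + S_{3/2} ∘ E_{-2} ∘ Δ) f = (729/16)x^5 - (1215/2)x^4 + (14553/4)x^3 - (47277/4)x^2 + 20070x - 55549/4
(S_{1/2} + E_{-2}) (S_{-3/2} + S_{3/2} ∘ E_{-2} ∘ Δ) f = (24057/512)x^5 - (78975/128)x^4 + (118827/32)x^3 - (192807/16)x^2 + (40797/2)x - 28135/2
E_{3} (S_{-3/2} + S_{3/2} ∘ E_{-2} ∘ Δ) f = (729/16)x^5 + (8505/16)x^4 + (23031/8)x^3 + (68661/8)x^2 + (214065/16)x + 135329/16
((S_{1/2} + E_{-2}) + E_{3}) (S_{-3/2} + S_{3/2} ∘ E_{-2} ∘ Δ) f = (47385/512)x^5 - (10935/128)x^4 + (210951/32)x^3 - (55485/16)x^2 + (540441/16)x - 89751/16


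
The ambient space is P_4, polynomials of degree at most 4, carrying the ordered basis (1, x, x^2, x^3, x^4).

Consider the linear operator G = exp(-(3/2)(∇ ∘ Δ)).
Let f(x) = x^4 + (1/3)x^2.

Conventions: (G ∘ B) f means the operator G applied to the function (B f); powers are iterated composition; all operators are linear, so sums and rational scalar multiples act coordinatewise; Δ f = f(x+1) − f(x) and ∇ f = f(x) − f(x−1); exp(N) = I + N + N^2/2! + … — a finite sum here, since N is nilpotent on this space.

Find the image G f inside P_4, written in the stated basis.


order-1 term: -18x^2 - 4
order-2 term: 27
the series for exp(-(3/2)(∇ ∘ Δ)) f terminates at order 2
exp(-(3/2)(∇ ∘ Δ)) f = x^4 - (53/3)x^2 + 23

the image equals g(x) = x^4 - (53/3)x^2 + 23


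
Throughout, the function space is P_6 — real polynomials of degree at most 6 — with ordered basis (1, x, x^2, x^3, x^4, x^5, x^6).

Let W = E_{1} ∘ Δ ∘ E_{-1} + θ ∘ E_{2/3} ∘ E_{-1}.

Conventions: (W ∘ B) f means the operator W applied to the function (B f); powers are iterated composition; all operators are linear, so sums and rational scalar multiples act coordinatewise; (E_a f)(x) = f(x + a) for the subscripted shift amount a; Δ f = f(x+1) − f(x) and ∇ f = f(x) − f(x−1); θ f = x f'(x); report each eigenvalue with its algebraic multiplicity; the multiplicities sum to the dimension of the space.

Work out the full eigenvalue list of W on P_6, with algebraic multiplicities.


λ = 0 (multiplicity 1), λ = 1 (multiplicity 1), λ = 2 (multiplicity 1), λ = 3 (multiplicity 1), λ = 4 (multiplicity 1), λ = 5 (multiplicity 1), λ = 6 (multiplicity 1)

image of 1: 0
image of x: x + 1
image of x^2: 2x^2 + (4/3)x + 1
image of x^3: 3x^3 + x^2 + (10/3)x + 1
image of x^4: 4x^4 + (22/3)x^2 + (104/27)x + 1
image of x^5: 5x^5 - (5/3)x^4 + (40/3)x^3 + (250/27)x^2 + (410/81)x + 1
image of x^6: 6x^6 - 4x^5 + (65/3)x^4 + (160/9)x^3 + (415/27)x^2 + (484/81)x + 1
the matrix is upper triangular; its diagonal is (0, 1, 2, 3, 4, 5, 6)
for a triangular matrix the eigenvalues are the diagonal entries, with algebraic multiplicity their repetition count


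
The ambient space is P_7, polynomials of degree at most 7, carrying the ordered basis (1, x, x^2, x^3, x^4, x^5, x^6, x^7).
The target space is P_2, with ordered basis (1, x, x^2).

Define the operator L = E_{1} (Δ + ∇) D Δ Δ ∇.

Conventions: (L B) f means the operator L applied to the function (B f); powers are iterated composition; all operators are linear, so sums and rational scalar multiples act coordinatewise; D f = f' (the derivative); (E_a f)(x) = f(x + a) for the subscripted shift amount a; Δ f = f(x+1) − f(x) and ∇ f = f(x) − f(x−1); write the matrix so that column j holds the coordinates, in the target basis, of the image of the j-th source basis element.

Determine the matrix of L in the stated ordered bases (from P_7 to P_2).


image of 1: 0
image of x: 0
image of x^2: 0
image of x^3: 0
image of x^4: 0
image of x^5: 240
image of x^6: 1440x + 2160
image of x^7: 5040x^2 + 15120x + 14280
each image's coordinates form column j of the matrix

the matrix is [[0, 0, 0, 0, 0, 240, 2160, 14280]; [0, 0, 0, 0, 0, 0, 1440, 15120]; [0, 0, 0, 0, 0, 0, 0, 5040]] (rows listed top to bottom)


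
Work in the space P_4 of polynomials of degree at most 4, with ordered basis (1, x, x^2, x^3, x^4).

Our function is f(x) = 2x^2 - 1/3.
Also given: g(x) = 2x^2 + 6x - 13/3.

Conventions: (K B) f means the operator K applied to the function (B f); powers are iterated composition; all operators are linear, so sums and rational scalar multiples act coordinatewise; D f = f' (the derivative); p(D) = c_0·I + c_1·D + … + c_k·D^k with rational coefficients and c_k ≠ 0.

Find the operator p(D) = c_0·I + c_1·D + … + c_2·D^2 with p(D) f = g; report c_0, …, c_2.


D^0 f = 2x^2 - 1/3
D^1 f = 4x
D^2 f = 4
matching coefficients of g against c_0 f + c_1 Df + … from the top degree down determines the c_i
solution: c_0 = 1, c_1 = 3/2, c_2 = -1

c_0 = 1, c_1 = 3/2, c_2 = -1


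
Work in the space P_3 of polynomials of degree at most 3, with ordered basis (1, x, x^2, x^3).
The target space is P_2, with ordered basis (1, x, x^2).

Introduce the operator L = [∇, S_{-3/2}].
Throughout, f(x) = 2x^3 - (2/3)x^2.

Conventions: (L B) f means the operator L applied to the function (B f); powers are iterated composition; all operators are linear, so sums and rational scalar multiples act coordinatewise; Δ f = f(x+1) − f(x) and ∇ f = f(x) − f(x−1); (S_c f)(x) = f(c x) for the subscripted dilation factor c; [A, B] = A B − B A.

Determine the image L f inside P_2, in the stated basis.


S_{-3/2} f = -(27/4)x^3 - (3/2)x^2
∇ S_{-3/2} f = -(81/4)x^2 + (69/4)x - 21/4
∇ f = 6x^2 - (22/3)x + 8/3
S_{-3/2} ∇ f = (27/2)x^2 + 11x + 8/3
[∇, S_{-3/2}] f = -(135/4)x^2 + (25/4)x - 95/12

the image equals g(x) = -(135/4)x^2 + (25/4)x - 95/12


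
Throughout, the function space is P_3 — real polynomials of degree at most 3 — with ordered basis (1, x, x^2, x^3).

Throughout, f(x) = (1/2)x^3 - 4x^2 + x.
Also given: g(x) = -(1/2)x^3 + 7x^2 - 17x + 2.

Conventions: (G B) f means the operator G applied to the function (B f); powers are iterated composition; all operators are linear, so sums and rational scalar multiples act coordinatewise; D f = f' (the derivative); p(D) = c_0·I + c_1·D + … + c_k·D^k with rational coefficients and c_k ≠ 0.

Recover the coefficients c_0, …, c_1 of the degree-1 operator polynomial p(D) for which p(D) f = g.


D^0 f = (1/2)x^3 - 4x^2 + x
D^1 f = (3/2)x^2 - 8x + 1
matching coefficients of g against c_0 f + c_1 Df + … from the top degree down determines the c_i
solution: c_0 = -1, c_1 = 2

c_0 = -1, c_1 = 2


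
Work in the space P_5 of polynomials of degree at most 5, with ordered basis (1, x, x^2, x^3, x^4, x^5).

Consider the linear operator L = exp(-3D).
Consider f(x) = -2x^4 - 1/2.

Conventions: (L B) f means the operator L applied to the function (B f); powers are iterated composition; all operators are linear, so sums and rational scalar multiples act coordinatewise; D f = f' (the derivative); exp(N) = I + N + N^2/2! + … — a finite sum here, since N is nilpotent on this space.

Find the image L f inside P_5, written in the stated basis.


order-1 term: 24x^3
order-2 term: -108x^2
order-3 term: 216x
order-4 term: -162
the series for exp(-3D) f terminates at order 4
exp(-3D) f = -2x^4 + 24x^3 - 108x^2 + 216x - 325/2

g(x) = -2x^4 + 24x^3 - 108x^2 + 216x - 325/2


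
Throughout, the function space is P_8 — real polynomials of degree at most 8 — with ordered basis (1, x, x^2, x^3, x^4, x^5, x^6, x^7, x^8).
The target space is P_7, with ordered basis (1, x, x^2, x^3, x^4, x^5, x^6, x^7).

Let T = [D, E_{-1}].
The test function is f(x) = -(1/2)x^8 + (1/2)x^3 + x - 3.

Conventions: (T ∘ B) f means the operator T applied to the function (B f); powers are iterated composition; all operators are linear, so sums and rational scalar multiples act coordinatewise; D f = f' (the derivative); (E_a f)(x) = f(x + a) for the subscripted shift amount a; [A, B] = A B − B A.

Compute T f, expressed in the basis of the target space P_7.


the result is g(x) = 0

E_{-1} f = -(1/2)x^8 + 4x^7 - 14x^6 + 28x^5 - 35x^4 + (57/2)x^3 - (31/2)x^2 + (13/2)x - 5
D E_{-1} f = -4x^7 + 28x^6 - 84x^5 + 140x^4 - 140x^3 + (171/2)x^2 - 31x + 13/2
D f = -4x^7 + (3/2)x^2 + 1
E_{-1} D f = -4x^7 + 28x^6 - 84x^5 + 140x^4 - 140x^3 + (171/2)x^2 - 31x + 13/2
[D, E_{-1}] f = 0


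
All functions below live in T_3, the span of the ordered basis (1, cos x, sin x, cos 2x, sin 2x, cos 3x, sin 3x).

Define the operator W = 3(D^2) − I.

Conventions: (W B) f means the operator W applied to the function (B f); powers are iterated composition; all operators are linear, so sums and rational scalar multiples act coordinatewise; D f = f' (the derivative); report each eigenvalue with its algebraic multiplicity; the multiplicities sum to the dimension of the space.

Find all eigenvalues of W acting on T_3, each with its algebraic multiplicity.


λ = -28 (multiplicity 2), λ = -13 (multiplicity 2), λ = -4 (multiplicity 2), λ = -1 (multiplicity 1)

image of 1: -1
image of cos x: -4cos x
image of sin x: -4sin x
image of cos 2x: -13cos 2x
image of sin 2x: -13sin 2x
image of cos 3x: -28cos 3x
image of sin 3x: -28sin 3x
the matrix is diagonal; its diagonal is (-1, -4, -4, -13, -13, -28, -28)
for a triangular matrix the eigenvalues are the diagonal entries, with algebraic multiplicity their repetition count


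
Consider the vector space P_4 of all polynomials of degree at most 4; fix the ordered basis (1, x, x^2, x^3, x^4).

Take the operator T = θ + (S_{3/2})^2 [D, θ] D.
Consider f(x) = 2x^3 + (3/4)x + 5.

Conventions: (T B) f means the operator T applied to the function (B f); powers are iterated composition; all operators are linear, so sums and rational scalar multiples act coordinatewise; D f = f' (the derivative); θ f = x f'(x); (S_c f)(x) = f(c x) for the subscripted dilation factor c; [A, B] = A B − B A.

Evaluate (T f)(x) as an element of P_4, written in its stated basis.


g(x) = 6x^3 + (111/4)x

θ f = 6x^3 + (3/4)x
D f = 6x^2 + 3/4
θ D f = 12x^2
D θ D f = 24x
D D f = 12x
θ D D f = 12x
[D, θ] D f = 12x
S_{3/2} [D, θ] D f = 18x
S_{3/2} S_{3/2} [D, θ] D f = 27x
(θ + (S_{3/2})^2 [D, θ] D) f = 6x^3 + (111/4)x


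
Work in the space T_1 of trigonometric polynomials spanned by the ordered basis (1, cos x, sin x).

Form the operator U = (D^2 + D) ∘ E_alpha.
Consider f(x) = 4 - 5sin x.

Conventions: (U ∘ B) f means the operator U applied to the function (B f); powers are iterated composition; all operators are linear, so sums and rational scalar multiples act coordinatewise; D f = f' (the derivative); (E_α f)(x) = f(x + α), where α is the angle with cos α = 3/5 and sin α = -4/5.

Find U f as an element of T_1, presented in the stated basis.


g(x) = -7cos x - sin x

E_alpha f = 4 + 4cos x - 3sin x
D E_alpha f = -3cos x - 4sin x
D D E_alpha f = -4cos x + 3sin x
D E_alpha f = -3cos x - 4sin x
(D^2 + D) E_alpha f = -7cos x - sin x


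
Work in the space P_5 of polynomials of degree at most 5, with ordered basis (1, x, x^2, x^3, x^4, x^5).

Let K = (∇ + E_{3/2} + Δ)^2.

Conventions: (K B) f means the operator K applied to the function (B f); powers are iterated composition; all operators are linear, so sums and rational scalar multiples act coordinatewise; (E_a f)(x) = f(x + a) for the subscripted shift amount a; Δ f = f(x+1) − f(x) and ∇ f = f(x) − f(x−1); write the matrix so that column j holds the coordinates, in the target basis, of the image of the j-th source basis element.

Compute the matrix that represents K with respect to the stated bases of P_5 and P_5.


the matrix is [[1, 7, 29, 58, 191, 1753/4]; [0, 1, 14, 87, 232, 955]; [0, 0, 1, 21, 174, 580]; [0, 0, 0, 1, 28, 290]; [0, 0, 0, 0, 1, 35]; [0, 0, 0, 0, 0, 1]] (rows listed top to bottom)

image of 1: 1
image of x: x + 7
image of x^2: x^2 + 14x + 29
image of x^3: x^3 + 21x^2 + 87x + 58
image of x^4: x^4 + 28x^3 + 174x^2 + 232x + 191
image of x^5: x^5 + 35x^4 + 290x^3 + 580x^2 + 955x + 1753/4
each image's coordinates form column j of the matrix


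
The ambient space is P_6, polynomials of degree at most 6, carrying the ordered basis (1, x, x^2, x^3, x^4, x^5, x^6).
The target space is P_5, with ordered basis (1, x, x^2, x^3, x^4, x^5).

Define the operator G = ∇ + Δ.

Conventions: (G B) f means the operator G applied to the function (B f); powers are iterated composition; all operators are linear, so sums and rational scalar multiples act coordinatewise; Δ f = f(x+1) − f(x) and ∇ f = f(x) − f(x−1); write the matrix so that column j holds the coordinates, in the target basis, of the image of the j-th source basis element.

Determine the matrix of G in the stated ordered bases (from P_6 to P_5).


image of 1: 0
image of x: 2
image of x^2: 4x
image of x^3: 6x^2 + 2
image of x^4: 8x^3 + 8x
image of x^5: 10x^4 + 20x^2 + 2
image of x^6: 12x^5 + 40x^3 + 12x
each image's coordinates form column j of the matrix

the matrix is [[0, 2, 0, 2, 0, 2, 0]; [0, 0, 4, 0, 8, 0, 12]; [0, 0, 0, 6, 0, 20, 0]; [0, 0, 0, 0, 8, 0, 40]; [0, 0, 0, 0, 0, 10, 0]; [0, 0, 0, 0, 0, 0, 12]] (rows listed top to bottom)


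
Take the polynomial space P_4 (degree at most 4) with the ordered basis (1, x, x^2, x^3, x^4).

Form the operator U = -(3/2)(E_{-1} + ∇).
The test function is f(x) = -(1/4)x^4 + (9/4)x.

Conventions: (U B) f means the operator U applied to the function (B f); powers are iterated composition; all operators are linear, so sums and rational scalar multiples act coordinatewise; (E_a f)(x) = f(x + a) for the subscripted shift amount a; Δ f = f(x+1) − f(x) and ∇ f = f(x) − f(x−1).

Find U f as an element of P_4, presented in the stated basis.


E_{-1} f = -(1/4)x^4 + x^3 - (3/2)x^2 + (13/4)x - 5/2
∇ f = -x^3 + (3/2)x^2 - x + 5/2
(E_{-1} + ∇) f = -(1/4)x^4 + (9/4)x
(-(3/2)(E_{-1} + ∇)) f = (3/8)x^4 - (27/8)x

the result is g(x) = (3/8)x^4 - (27/8)x


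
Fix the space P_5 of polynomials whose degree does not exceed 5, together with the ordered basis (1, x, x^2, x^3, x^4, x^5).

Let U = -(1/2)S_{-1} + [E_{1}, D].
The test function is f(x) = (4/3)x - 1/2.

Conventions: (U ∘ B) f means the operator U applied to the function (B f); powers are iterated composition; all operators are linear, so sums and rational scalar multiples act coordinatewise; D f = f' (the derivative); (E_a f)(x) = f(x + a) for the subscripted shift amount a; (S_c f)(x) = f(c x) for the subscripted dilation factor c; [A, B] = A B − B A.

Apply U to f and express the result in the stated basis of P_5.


the image equals g(x) = (2/3)x + 1/4

S_{-1} f = -(4/3)x - 1/2
(-(1/2)S_{-1}) f = (2/3)x + 1/4
D f = 4/3
E_{1} D f = 4/3
E_{1} f = (4/3)x + 5/6
D E_{1} f = 4/3
[E_{1}, D] f = 0
(-(1/2)S_{-1} + [E_{1}, D]) f = (2/3)x + 1/4


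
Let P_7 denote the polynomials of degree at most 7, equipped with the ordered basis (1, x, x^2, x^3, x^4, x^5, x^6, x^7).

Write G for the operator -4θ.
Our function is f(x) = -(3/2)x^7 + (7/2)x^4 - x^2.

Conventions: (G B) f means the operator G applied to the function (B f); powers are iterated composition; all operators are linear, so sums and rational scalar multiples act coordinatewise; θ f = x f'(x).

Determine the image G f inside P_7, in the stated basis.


the result is g(x) = 42x^7 - 56x^4 + 8x^2

θ f = -(21/2)x^7 + 14x^4 - 2x^2
(-4θ) f = 42x^7 - 56x^4 + 8x^2


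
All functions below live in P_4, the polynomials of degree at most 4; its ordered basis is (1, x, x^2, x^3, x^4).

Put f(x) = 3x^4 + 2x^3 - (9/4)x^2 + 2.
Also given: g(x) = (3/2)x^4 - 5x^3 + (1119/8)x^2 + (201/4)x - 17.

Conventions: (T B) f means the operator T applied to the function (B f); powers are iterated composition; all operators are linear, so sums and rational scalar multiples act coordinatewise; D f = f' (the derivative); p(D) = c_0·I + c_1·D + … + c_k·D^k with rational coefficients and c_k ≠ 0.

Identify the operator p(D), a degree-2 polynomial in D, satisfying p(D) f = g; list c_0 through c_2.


c_0 = 1/2, c_1 = -1/2, c_2 = 4

D^0 f = 3x^4 + 2x^3 - (9/4)x^2 + 2
D^1 f = 12x^3 + 6x^2 - (9/2)x
D^2 f = 36x^2 + 12x - 9/2
matching coefficients of g against c_0 f + c_1 Df + … from the top degree down determines the c_i
solution: c_0 = 1/2, c_1 = -1/2, c_2 = 4


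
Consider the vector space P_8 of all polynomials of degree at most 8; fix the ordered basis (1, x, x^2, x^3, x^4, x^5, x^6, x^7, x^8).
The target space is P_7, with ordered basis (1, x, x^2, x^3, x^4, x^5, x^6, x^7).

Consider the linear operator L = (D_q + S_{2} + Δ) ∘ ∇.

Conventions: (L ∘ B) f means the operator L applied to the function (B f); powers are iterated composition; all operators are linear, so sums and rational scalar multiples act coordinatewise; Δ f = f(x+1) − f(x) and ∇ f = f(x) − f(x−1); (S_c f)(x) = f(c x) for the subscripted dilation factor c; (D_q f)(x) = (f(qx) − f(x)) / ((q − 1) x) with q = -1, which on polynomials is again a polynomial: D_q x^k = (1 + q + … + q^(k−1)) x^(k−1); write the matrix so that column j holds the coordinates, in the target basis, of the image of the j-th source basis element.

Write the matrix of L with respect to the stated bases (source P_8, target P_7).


image of 1: 0
image of x: 1
image of x^2: 4x + 3
image of x^3: 12x^2 - 2
image of x^4: 32x^3 - 8x^2 + 8x + 5
image of x^5: 80x^4 - 60x^3 + 30x^2 - 4
image of x^6: 192x^5 - 204x^4 + 160x^3 - 10x^2 + 12x + 7
image of x^7: 448x^6 - 630x^5 + 539x^4 - 210x^3 + 49x^2 - 6
image of x^8: 1024x^7 - 1728x^6 + 1792x^5 - 924x^4 + 448x^3 + 16x + 9
each image's coordinates form column j of the matrix

the matrix is [[0, 1, 3, -2, 5, -4, 7, -6, 9]; [0, 0, 4, 0, 8, 0, 12, 0, 16]; [0, 0, 0, 12, -8, 30, -10, 49, 0]; [0, 0, 0, 0, 32, -60, 160, -210, 448]; [0, 0, 0, 0, 0, 80, -204, 539, -924]; [0, 0, 0, 0, 0, 0, 192, -630, 1792]; [0, 0, 0, 0, 0, 0, 0, 448, -1728]; [0, 0, 0, 0, 0, 0, 0, 0, 1024]] (rows listed top to bottom)


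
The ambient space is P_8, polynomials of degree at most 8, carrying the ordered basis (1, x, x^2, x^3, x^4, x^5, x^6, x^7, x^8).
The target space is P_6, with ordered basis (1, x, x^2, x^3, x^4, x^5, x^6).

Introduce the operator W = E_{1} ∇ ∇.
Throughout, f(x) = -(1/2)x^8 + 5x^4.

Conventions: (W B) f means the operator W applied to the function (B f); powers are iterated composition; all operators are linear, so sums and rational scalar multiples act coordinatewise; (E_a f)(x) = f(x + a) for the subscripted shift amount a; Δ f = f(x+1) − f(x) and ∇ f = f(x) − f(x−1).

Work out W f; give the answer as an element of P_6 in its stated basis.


∇ f = -4x^7 + 14x^6 - 28x^5 + 35x^4 - 8x^3 - 16x^2 + 16x - 9/2
∇ ∇ f = -28x^6 + 168x^5 - 490x^4 + 840x^3 - 808x^2 + 384x - 57
E_{1} ∇ ∇ f = -28x^6 - 70x^4 + 32x^2 + 9

g(x) = -28x^6 - 70x^4 + 32x^2 + 9


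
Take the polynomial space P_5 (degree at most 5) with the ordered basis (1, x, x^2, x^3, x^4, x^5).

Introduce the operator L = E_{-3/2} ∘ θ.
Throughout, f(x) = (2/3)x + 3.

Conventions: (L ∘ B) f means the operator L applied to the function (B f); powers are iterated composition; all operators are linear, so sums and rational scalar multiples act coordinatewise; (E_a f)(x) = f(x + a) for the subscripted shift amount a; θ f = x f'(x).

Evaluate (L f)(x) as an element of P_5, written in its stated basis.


θ f = (2/3)x
E_{-3/2} θ f = (2/3)x - 1

the image equals g(x) = (2/3)x - 1


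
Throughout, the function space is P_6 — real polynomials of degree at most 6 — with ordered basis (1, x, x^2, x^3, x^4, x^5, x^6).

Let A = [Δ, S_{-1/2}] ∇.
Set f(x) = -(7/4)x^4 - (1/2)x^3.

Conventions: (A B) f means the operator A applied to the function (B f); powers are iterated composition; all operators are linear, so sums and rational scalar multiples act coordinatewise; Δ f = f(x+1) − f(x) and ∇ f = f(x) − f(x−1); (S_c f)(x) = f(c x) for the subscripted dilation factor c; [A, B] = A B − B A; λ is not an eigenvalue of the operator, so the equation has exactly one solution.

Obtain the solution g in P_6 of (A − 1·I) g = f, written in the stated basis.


write g with unknown coordinates in the stated basis and equate coefficients in (A − 1·I) g = f
solving from the highest basis element down gives g = (7/4)x^4 + (1/2)x^3 - (63/8)x^2 - (45/8)x + 57/4
check: A g = -(63/8)x^2 - (45/8)x + 57/4
so A g − 1·g = -(7/4)x^4 - (1/2)x^3 = f ✓

the image equals g(x) = (7/4)x^4 + (1/2)x^3 - (63/8)x^2 - (45/8)x + 57/4


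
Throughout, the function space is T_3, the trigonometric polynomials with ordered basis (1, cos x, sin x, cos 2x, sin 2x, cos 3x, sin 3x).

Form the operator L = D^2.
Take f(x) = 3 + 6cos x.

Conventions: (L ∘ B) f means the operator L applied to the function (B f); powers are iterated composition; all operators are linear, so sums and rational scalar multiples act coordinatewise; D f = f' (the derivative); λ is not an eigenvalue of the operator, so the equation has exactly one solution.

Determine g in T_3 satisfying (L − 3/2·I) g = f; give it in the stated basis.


write g with unknown coordinates in the stated basis and equate coefficients in (L − 3/2·I) g = f
solving from the highest basis element down gives g = -2 - (12/5)cos x
check: L g = (12/5)cos x
so L g − 3/2·g = 3 + 6cos x = f ✓

the result is g(x) = -2 - (12/5)cos x


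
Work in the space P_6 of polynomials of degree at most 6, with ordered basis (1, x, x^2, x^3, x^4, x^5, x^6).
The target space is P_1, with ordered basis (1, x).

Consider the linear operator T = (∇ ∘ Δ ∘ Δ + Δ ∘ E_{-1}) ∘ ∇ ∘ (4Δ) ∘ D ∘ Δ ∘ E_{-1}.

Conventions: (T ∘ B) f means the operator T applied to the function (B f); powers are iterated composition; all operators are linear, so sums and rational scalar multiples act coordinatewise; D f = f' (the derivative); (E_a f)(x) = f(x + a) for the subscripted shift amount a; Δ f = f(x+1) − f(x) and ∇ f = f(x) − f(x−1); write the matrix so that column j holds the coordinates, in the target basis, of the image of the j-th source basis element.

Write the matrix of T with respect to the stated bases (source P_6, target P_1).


the matrix is [[0, 0, 0, 0, 0, 480, -2880]; [0, 0, 0, 0, 0, 0, 2880]] (rows listed top to bottom)

image of 1: 0
image of x: 0
image of x^2: 0
image of x^3: 0
image of x^4: 0
image of x^5: 480
image of x^6: 2880x - 2880
each image's coordinates form column j of the matrix


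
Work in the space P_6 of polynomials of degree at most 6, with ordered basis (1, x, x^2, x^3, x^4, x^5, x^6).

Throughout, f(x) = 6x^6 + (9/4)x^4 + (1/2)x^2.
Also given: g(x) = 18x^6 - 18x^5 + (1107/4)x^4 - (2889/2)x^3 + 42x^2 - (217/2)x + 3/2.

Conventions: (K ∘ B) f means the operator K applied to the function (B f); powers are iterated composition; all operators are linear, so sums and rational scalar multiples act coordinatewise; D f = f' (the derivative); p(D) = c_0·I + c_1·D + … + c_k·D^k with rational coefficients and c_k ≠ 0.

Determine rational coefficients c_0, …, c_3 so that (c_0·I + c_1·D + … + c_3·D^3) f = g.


D^0 f = 6x^6 + (9/4)x^4 + (1/2)x^2
D^1 f = 36x^5 + 9x^3 + x
D^2 f = 180x^4 + 27x^2 + 1
D^3 f = 720x^3 + 54x
matching coefficients of g against c_0 f + c_1 Df + … from the top degree down determines the c_i
solution: c_0 = 3, c_1 = -1/2, c_2 = 3/2, c_3 = -2

p(D) = 3·I − (1/2)·D + (3/2)·D^2 − 2·D^3, i.e. c_0 = 3, c_1 = -1/2, c_2 = 3/2, c_3 = -2


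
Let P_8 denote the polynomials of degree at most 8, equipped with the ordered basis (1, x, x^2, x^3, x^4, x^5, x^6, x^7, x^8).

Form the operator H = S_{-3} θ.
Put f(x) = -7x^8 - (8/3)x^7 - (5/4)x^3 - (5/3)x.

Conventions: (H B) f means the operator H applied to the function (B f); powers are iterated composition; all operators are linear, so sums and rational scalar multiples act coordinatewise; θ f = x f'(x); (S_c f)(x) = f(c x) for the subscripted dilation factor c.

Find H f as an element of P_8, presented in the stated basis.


θ f = -56x^8 - (56/3)x^7 - (15/4)x^3 - (5/3)x
S_{-3} θ f = -367416x^8 + 40824x^7 + (405/4)x^3 + 5x

the image equals g(x) = -367416x^8 + 40824x^7 + (405/4)x^3 + 5x


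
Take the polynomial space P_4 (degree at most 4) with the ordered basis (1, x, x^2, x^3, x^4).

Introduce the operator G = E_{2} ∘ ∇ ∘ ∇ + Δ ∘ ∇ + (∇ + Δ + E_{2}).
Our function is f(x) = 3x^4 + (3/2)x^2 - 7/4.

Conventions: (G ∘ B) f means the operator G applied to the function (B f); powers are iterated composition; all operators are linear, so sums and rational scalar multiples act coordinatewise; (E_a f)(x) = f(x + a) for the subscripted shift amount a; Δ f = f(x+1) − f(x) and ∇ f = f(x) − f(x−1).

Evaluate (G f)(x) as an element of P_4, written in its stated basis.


∇ f = 12x^3 - 18x^2 + 15x - 9/2
∇ ∇ f = 36x^2 - 72x + 45
E_{2} ∇ ∇ f = 36x^2 + 72x + 45
∇ f = 12x^3 - 18x^2 + 15x - 9/2
Δ ∇ f = 36x^2 + 9
∇ f = 12x^3 - 18x^2 + 15x - 9/2
Δ f = 12x^3 + 18x^2 + 15x + 9/2
E_{2} f = 3x^4 + 24x^3 + (147/2)x^2 + 102x + 209/4
(∇ + Δ + E_{2}) f = 3x^4 + 48x^3 + (147/2)x^2 + 132x + 209/4
(E_{2} ∘ ∇ ∘ ∇ + Δ ∘ ∇ + (∇ + Δ + E_{2})) f = 3x^4 + 48x^3 + (291/2)x^2 + 204x + 425/4

the result is g(x) = 3x^4 + 48x^3 + (291/2)x^2 + 204x + 425/4


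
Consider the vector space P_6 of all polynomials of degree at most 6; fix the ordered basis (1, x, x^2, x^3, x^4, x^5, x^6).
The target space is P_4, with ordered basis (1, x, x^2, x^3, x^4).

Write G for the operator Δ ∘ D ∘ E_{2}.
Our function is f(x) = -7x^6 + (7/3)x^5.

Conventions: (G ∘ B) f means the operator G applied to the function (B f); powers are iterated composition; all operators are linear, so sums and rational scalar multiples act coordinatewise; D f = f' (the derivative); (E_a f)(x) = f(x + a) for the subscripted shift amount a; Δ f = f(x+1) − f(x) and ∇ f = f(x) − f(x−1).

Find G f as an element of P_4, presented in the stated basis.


g(x) = -210x^4 - (6160/3)x^3 - 7630x^2 - (38290/3)x - 24311/3

E_{2} f = -7x^6 - (245/3)x^5 - (1190/3)x^4 - (3080/3)x^3 - (4480/3)x^2 - (3472/3)x - 1120/3
D E_{2} f = -42x^5 - (1225/3)x^4 - (4760/3)x^3 - 3080x^2 - (8960/3)x - 3472/3
Δ (D ∘ E_{2}) f = -210x^4 - (6160/3)x^3 - 7630x^2 - (38290/3)x - 24311/3


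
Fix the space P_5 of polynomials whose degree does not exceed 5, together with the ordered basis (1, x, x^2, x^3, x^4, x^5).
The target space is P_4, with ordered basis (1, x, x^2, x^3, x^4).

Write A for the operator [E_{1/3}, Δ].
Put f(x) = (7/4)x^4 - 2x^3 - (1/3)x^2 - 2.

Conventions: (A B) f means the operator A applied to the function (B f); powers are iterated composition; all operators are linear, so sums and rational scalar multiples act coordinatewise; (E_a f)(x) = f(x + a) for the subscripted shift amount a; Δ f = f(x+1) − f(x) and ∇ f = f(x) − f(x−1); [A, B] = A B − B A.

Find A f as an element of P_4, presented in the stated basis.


g(x) = 0

Δ f = 7x^3 + (9/2)x^2 + (1/3)x - 7/12
E_{1/3} Δ f = 7x^3 + (23/2)x^2 + (17/3)x + 31/108
E_{1/3} f = (7/4)x^4 + (1/3)x^3 - (7/6)x^2 - (17/27)x - 677/324
Δ E_{1/3} f = 7x^3 + (23/2)x^2 + (17/3)x + 31/108
[E_{1/3}, Δ] f = 0


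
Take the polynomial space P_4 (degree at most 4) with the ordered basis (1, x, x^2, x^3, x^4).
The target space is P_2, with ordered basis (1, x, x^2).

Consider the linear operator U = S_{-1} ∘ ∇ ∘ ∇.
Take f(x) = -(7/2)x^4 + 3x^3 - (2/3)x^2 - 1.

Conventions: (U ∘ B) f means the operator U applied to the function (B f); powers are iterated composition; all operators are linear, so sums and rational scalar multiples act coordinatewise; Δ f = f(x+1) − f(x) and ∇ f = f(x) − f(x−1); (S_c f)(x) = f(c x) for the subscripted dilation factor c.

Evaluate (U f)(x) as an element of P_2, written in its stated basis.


∇ f = -14x^3 + 30x^2 - (73/3)x + 43/6
∇ ∇ f = -42x^2 + 102x - 205/3
S_{-1} ∇ ∇ f = -42x^2 - 102x - 205/3

g(x) = -42x^2 - 102x - 205/3


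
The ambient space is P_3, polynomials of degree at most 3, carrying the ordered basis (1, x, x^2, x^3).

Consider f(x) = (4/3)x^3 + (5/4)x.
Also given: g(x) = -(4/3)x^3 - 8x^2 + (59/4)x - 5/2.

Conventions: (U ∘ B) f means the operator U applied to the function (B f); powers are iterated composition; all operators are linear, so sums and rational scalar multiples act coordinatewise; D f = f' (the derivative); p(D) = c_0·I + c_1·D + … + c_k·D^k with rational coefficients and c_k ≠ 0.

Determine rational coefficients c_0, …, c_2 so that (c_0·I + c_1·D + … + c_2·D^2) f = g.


D^0 f = (4/3)x^3 + (5/4)x
D^1 f = 4x^2 + 5/4
D^2 f = 8x
matching coefficients of g against c_0 f + c_1 Df + … from the top degree down determines the c_i
solution: c_0 = -1, c_1 = -2, c_2 = 2

c_0 = -1, c_1 = -2, c_2 = 2


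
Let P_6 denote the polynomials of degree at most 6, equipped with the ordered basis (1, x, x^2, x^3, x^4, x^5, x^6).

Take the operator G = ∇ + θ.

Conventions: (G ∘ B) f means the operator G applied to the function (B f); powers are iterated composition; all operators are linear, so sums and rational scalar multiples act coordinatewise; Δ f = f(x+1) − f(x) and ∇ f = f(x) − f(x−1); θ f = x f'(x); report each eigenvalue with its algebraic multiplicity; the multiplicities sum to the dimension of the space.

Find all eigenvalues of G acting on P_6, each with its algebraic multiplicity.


λ = 0 (multiplicity 1), λ = 1 (multiplicity 1), λ = 2 (multiplicity 1), λ = 3 (multiplicity 1), λ = 4 (multiplicity 1), λ = 5 (multiplicity 1), λ = 6 (multiplicity 1)

image of 1: 0
image of x: x + 1
image of x^2: 2x^2 + 2x - 1
image of x^3: 3x^3 + 3x^2 - 3x + 1
image of x^4: 4x^4 + 4x^3 - 6x^2 + 4x - 1
image of x^5: 5x^5 + 5x^4 - 10x^3 + 10x^2 - 5x + 1
image of x^6: 6x^6 + 6x^5 - 15x^4 + 20x^3 - 15x^2 + 6x - 1
the matrix is upper triangular; its diagonal is (0, 1, 2, 3, 4, 5, 6)
for a triangular matrix the eigenvalues are the diagonal entries, with algebraic multiplicity their repetition count


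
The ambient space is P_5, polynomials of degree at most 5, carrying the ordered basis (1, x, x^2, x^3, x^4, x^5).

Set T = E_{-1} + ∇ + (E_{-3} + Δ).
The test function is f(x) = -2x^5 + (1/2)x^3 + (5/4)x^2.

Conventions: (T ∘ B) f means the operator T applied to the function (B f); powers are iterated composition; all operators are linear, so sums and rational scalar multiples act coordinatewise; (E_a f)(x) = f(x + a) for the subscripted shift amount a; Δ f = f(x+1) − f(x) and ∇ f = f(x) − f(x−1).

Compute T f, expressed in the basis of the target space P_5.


the image equals g(x) = -4x^5 + 20x^4 - 199x^3 + (1039/2)x^2 - 810x + 967/2

E_{-1} f = -2x^5 + 10x^4 - (39/2)x^3 + (79/4)x^2 - 11x + 11/4
∇ f = -10x^4 + 20x^3 - (37/2)x^2 + 11x - 11/4
E_{-3} f = -2x^5 + 30x^4 - (359/2)x^3 + (2147/4)x^2 - 804x + 1935/4
Δ f = -10x^4 - 20x^3 - (37/2)x^2 - 6x - 1/4
(E_{-3} + Δ) f = -2x^5 + 20x^4 - (399/2)x^3 + (2073/4)x^2 - 810x + 967/2
(E_{-1} + ∇ + (E_{-3} + Δ)) f = -4x^5 + 20x^4 - 199x^3 + (1039/2)x^2 - 810x + 967/2


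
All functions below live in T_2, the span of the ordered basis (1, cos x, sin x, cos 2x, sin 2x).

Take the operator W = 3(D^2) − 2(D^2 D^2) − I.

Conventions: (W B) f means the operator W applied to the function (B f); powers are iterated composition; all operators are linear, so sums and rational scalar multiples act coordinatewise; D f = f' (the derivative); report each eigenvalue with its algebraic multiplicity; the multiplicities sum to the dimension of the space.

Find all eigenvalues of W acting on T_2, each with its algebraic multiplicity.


λ = -45 (multiplicity 2), λ = -6 (multiplicity 2), λ = -1 (multiplicity 1)

image of 1: -1
image of cos x: -6cos x
image of sin x: -6sin x
image of cos 2x: -45cos 2x
image of sin 2x: -45sin 2x
the matrix is diagonal; its diagonal is (-1, -6, -6, -45, -45)
for a triangular matrix the eigenvalues are the diagonal entries, with algebraic multiplicity their repetition count


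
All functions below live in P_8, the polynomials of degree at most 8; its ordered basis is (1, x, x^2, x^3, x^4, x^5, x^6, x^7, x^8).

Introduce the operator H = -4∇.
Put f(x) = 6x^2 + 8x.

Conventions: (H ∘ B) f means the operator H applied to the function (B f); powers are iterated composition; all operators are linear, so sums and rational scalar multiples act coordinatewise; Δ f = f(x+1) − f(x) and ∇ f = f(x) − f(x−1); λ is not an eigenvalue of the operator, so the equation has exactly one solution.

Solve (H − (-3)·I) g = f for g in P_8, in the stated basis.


the result is g(x) = 2x^2 + 8x + 8

write g with unknown coordinates in the stated basis and equate coefficients in (H − (-3)·I) g = f
solving from the highest basis element down gives g = 2x^2 + 8x + 8
check: H g = -16x - 24
so H g − (-3)·g = 6x^2 + 8x = f ✓


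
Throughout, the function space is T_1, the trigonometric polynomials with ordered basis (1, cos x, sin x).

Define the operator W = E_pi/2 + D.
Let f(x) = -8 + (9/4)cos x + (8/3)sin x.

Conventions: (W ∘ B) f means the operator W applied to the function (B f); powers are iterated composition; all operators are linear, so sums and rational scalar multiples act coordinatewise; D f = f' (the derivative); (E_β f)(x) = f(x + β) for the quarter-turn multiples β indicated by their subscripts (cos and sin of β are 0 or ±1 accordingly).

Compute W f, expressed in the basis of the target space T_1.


E_pi/2 f = -8 + (8/3)cos x - (9/4)sin x
D f = (8/3)cos x - (9/4)sin x
(E_pi/2 + D) f = -8 + (16/3)cos x - (9/2)sin x

the result is g(x) = -8 + (16/3)cos x - (9/2)sin x


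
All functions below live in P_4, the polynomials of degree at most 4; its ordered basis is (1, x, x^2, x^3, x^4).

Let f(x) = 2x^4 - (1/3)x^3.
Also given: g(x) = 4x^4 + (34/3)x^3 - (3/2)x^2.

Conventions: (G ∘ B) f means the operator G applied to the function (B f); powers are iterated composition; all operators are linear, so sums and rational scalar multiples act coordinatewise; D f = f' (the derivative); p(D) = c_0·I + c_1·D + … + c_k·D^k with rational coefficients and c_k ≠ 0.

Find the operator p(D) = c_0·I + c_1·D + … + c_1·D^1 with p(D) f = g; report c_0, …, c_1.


p(D) = 2·I + (3/2)·D, i.e. c_0 = 2, c_1 = 3/2

D^0 f = 2x^4 - (1/3)x^3
D^1 f = 8x^3 - x^2
matching coefficients of g against c_0 f + c_1 Df + … from the top degree down determines the c_i
solution: c_0 = 2, c_1 = 3/2
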